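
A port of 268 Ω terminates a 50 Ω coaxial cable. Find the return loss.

RL ≈ 3.28 dB

Γ = (268 − 50)/(268 + 50) = 0.686
RL = −20·log₁₀|Γ| = −20·log₁₀(0.686)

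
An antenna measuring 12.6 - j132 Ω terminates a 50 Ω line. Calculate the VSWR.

VSWR ≈ 31.8

Γ = (Z_L − Z_0)/(Z_L + Z_0) = (-37.4 − j132)/(62.6 − j132)
|Γ| = 137/146 = 0.939
VSWR = (1 + |Γ|)/(1 − |Γ|) = 1.94/0.0609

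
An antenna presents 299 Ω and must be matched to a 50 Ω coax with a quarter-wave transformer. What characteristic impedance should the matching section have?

Z_qwt ≈ 122 Ω

Z_qwt = √(Z_0·R_L) = √(50 × 299) = √14950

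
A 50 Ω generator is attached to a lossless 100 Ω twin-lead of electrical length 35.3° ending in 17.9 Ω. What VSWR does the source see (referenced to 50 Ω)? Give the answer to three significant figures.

VSWR ≈ 5.68

tan(βl) = 0.708
Z_in = Z_0·(Z_L + jZ_0·tanβl)/(Z_0 + jZ_L·tanβl) = 26.4 + j67.5 Ω
Γ_s = (Z_in − Z_s)/(Z_in + Z_s) = (-23.6 + j67.5)/(76.4 + j67.5), |Γ_s| = 0.701
VSWR = (1 + |Γ_s|)/(1 − |Γ_s|)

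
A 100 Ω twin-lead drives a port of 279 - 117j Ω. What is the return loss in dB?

RL ≈ 5.37 dB

Γ = (179 − j117)/(379 − j117), |Γ| = 0.539
RL = −20·log₁₀|Γ| = −20·log₁₀(0.539)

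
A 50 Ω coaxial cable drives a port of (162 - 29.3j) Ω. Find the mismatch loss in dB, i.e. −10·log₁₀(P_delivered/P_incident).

Γ = (112 − j29.3)/(212 − j29.3), |Γ| = 0.541
|Γ|² = 0.293, so P_del/P_inc = 1 − |Γ|² = 0.707
ML = −10·log₁₀(1 − |Γ|²)

mismatch loss ≈ 1.5 dB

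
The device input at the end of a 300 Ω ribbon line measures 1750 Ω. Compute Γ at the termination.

Γ = (Z_L − Z_0)/(Z_L + Z_0) = (1750 − 300)/(1750 + 300) = 1450/2050

Γ = 0.707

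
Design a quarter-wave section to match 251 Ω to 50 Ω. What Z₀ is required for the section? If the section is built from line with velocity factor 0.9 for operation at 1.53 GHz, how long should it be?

Z_qwt = √(Z_0·R_L) = √(50 × 251) = √12550
λ = 0.9·c/f = 0.176 m, so l = λ/4 = 0.0441 m

Z_qwt ≈ 112 Ω; length ≈ 4.41 cm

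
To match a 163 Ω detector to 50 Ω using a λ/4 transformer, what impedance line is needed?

Z_qwt ≈ 90.3 Ω

Z_qwt = √(Z_0·R_L) = √(50 × 163) = √8150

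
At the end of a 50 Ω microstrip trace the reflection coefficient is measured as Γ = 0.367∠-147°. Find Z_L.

Z_L = Z_0·(1 + Γ)/(1 − Γ) = 50·(0.692 − j0.2)/(1.31 + j0.2)

Z_L ≈ 24.7 − j11.4 Ω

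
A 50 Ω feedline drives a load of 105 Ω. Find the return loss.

RL ≈ 9 dB

Γ = (105 − 50)/(105 + 50) = 0.355
RL = −20·log₁₀|Γ| = −20·log₁₀(0.355)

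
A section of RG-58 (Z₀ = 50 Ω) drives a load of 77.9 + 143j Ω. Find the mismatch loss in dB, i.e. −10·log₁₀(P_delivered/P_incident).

Γ = (27.9 + j143)/(127.9 + j143), |Γ| = 0.759
|Γ|² = 0.577, so P_del/P_inc = 1 − |Γ|² = 0.423
ML = −10·log₁₀(1 − |Γ|²)

mismatch loss ≈ 3.73 dB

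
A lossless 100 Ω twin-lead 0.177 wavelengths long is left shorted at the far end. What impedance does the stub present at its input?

Z_in ≈ +j203 Ω

βl = 2π × 0.177 = 63.7°
tan(βl) = 2.03
For a shorted stub, Z_in = jZ_0·tan(βl)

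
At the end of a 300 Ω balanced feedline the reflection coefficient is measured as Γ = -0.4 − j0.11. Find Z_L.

Z_L = Z_0·(1 + Γ)/(1 − Γ) = 300·(0.6 − j0.11)/(1.4 + j0.11)

Z_L ≈ 126 − j33.5 Ω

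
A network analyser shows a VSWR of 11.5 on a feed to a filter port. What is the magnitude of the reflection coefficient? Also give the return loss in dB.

|Γ| = (S − 1)/(S + 1) = (11.5 − 1)/(11.5 + 1) = 10.5/12.5
RL = −20·log₁₀|Γ| = −20·log₁₀(0.84)

|Γ| ≈ 0.84; return loss ≈ 1.51 dB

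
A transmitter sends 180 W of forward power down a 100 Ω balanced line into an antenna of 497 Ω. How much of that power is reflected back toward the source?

Γ = (497 − 100)/(497 + 100) = 0.665
|Γ|² = 0.442
P_refl = |Γ|²·P_inc = 79.6 W, P_del = (1 − |Γ|²)·P_inc = 100 W

P_reflected ≈ 79.6 W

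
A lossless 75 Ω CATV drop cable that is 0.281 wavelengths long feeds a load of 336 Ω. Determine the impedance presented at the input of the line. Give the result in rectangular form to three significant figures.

βl = 2π × 0.281 = 101°
tan(βl) = tan(101°) = -5.07
Z_in = Z_0·(Z_L + jZ_0·tanβl)/(Z_0 + jZ_L·tanβl)
     = 75·(336 − j380)/(75 − j1700)

Z_in ≈ 17.4 + j14 Ω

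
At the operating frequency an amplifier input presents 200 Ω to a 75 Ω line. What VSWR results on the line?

For a purely resistive load, VSWR = R_L/Z_0 or Z_0/R_L (whichever > 1) = 200/75

VSWR ≈ 2.67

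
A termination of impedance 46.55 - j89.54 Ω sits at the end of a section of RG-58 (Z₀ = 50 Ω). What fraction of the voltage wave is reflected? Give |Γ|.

|Γ| ≈ 0.68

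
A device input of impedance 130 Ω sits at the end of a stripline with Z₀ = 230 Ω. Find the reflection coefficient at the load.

Γ = -0.278

Γ = (Z_L − Z_0)/(Z_L + Z_0) = (130 − 230)/(130 + 230) = -100/360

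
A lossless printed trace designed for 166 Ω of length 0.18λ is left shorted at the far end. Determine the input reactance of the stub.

X_in ≈ 353 Ω (inductive)

βl = 2π × 0.18 = 64.8°
tan(βl) = 2.13
For a shorted stub, Z_in = jZ_0·tan(βl)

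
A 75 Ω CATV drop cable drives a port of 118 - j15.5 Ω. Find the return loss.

Γ = (43 − j15.5)/(193 − j15.5), |Γ| = 0.236
RL = −20·log₁₀|Γ| = −20·log₁₀(0.236)

RL ≈ 12.5 dB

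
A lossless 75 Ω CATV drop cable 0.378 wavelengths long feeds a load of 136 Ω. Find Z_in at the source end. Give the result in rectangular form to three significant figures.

βl = 2π × 0.378 = 136°
tan(βl) = tan(136°) = -0.963
Z_in = Z_0·(Z_L + jZ_0·tanβl)/(Z_0 + jZ_L·tanβl)
     = 75·(136 − j72.2)/(75 − j131)

Z_in ≈ 64.7 + j40.8 Ω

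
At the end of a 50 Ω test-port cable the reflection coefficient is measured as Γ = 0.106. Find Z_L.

Z_L = Z_0·(1 + Γ)/(1 − Γ) = 50·(1.11)/(0.894)

Z_L ≈ 61.9 Ω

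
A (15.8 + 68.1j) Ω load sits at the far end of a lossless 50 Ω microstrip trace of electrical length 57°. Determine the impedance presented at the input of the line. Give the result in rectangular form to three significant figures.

Z_in ≈ 37 − j116 Ω

tan(βl) = tan(57°) = 1.54
Z_in = Z_0·(Z_L + jZ_0·tanβl)/(Z_0 + jZ_L·tanβl)
     = 50·(15.8 + j145)/(-54.9 + j24.3)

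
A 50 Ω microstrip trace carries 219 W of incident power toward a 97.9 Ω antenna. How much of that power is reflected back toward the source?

Γ = (97.9 − 50)/(97.9 + 50) = 0.324
|Γ|² = 0.105
P_refl = |Γ|²·P_inc = 23 W, P_del = (1 − |Γ|²)·P_inc = 196 W

P_reflected ≈ 23 W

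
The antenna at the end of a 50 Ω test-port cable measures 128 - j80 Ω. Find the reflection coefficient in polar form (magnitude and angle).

Γ ≈ 0.573 ∠ -21.5°

Γ = (Z_L − Z_0)/(Z_L + Z_0) = (78 − j80)/(178 − j80)
|Γ| = 112/195 = 0.573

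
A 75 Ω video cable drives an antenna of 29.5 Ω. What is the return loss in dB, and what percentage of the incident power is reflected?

Γ = (29.5 − 75)/(29.5 + 75) = -0.435
RL = −20·log₁₀(0.435) = 7.22 dB
P_refl/P_inc = |Γ|² = 0.19

RL ≈ 7.22 dB; 19% of incident power reflected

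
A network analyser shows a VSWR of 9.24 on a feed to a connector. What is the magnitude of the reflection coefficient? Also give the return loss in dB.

|Γ| = (S − 1)/(S + 1) = (9.24 − 1)/(9.24 + 1) = 8.24/10.2
RL = −20·log₁₀|Γ| = −20·log₁₀(0.805)

|Γ| ≈ 0.805; return loss ≈ 1.89 dB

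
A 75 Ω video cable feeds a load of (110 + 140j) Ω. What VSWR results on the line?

VSWR ≈ 4.29

Γ = (Z_L − Z_0)/(Z_L + Z_0) = (35 + j140)/(185 + j140)
|Γ| = 144/232 = 0.622
VSWR = (1 + |Γ|)/(1 − |Γ|) = 1.62/0.378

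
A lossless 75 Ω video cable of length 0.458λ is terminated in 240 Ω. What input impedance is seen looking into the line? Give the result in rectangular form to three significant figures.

βl = 2π × 0.458 = 165°
tan(βl) = tan(165°) = -0.27
Z_in = Z_0·(Z_L + jZ_0·tanβl)/(Z_0 + jZ_L·tanβl)
     = 75·(240 − j20.3)/(75 − j64.8)

Z_in ≈ 147 + j107 Ω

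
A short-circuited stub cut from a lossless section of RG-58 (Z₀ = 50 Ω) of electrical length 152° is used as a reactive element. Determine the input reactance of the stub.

tan(βl) = -0.532
For a short-circuited stub, Z_in = jZ_0·tan(βl)

X_in ≈ -26.6 Ω (capacitive)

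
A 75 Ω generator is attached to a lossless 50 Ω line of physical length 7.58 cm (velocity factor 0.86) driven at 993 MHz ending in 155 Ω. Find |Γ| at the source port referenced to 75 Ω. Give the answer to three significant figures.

λ = v/f = 0.86·c / 993 MHz = 0.26 m
βl = 2π·l/λ = 2π × 0.292 = 105°
tan(βl) = -3.73
Z_in = Z_0·(Z_L + jZ_0·tanβl)/(Z_0 + jZ_L·tanβl) = 17.2 + j11.9 Ω
Γ_s = (Z_in − Z_s)/(Z_in + Z_s) = (-57.8 + j11.9)/(92.2 + j11.9), |Γ_s| = 0.635

|Γ| ≈ 0.635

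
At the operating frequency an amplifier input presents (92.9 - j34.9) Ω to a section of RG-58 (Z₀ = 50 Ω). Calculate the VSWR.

Γ = (Z_L − Z_0)/(Z_L + Z_0) = (42.9 − j34.9)/(142.9 − j34.9)
|Γ| = 55.3/147 = 0.376
VSWR = (1 + |Γ|)/(1 − |Γ|) = 1.38/0.624

VSWR ≈ 2.2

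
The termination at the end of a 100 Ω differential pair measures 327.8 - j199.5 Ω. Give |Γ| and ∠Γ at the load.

Γ = (Z_L − Z_0)/(Z_L + Z_0) = (227.8 − j199.5)/(427.8 − j199.5)
|Γ| = 303/472 = 0.642

Γ ≈ 0.642 ∠ -16.2°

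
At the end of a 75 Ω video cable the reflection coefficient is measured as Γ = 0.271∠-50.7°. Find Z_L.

Z_L = Z_0·(1 + Γ)/(1 − Γ) = 75·(1.17 − j0.21)/(0.828 + j0.21)

Z_L ≈ 95.2 − j43.1 Ω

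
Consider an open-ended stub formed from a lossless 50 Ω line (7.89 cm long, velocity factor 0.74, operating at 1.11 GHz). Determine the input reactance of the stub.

λ = v/f = 0.74·c / 1.11 GHz = 0.2 m
βl = 2π·l/λ = 2π × 0.394 = 142°
tan(βl) = -0.781
For an open-ended stub, Z_in = −jZ_0·cot(βl) = −jZ_0/tan(βl)

X_in ≈ 64 Ω (inductive)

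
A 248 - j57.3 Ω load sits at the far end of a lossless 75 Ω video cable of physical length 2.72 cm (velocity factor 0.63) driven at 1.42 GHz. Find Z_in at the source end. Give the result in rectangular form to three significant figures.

Z_in ≈ 22.4 − j15 Ω

λ = v/f = 0.63·c / 1.42 GHz = 0.133 m
βl = 2π·l/λ = 2π × 0.204 = 73.6°
tan(βl) = tan(73.6°) = 3.39
Z_in = Z_0·(Z_L + jZ_0·tanβl)/(Z_0 + jZ_L·tanβl)
     = 75·(248 + j197)/(269 + j841)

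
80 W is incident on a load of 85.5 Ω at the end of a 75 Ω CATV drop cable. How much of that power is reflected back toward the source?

P_reflected ≈ 0.342 W

Γ = (85.5 − 75)/(85.5 + 75) = 0.0654
|Γ|² = 0.00428
P_refl = |Γ|²·P_inc = 0.342 W, P_del = (1 − |Γ|²)·P_inc = 79.7 W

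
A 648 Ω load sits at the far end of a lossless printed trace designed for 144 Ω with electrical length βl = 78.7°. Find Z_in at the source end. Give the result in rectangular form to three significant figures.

tan(βl) = tan(78.7°) = 5
Z_in = Z_0·(Z_L + jZ_0·tanβl)/(Z_0 + jZ_L·tanβl)
     = 144·(648 + j721)/(144 + j3240)

Z_in ≈ 33.2 − j27.3 Ω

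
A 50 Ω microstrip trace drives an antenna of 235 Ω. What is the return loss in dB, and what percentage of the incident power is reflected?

Γ = (235 − 50)/(235 + 50) = 0.649
RL = −20·log₁₀(0.649) = 3.75 dB
P_refl/P_inc = |Γ|² = 0.421

RL ≈ 3.75 dB; 42.1% of incident power reflected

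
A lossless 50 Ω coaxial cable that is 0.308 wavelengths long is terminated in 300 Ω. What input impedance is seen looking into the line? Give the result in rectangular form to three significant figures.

βl = 2π × 0.308 = 111°
tan(βl) = tan(111°) = -2.62
Z_in = Z_0·(Z_L + jZ_0·tanβl)/(Z_0 + jZ_L·tanβl)
     = 50·(300 − j131)/(50 − j786)

Z_in ≈ 9.51 + j18.5 Ω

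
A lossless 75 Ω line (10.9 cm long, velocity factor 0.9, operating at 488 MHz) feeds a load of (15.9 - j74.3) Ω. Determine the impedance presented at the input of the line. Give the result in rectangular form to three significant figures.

λ = v/f = 0.9·c / 488 MHz = 0.553 m
βl = 2π·l/λ = 2π × 0.197 = 70.9°
tan(βl) = tan(70.9°) = 2.89
Z_in = Z_0·(Z_L + jZ_0·tanβl)/(Z_0 + jZ_L·tanβl)
     = 75·(15.9 + j143)/(290 + j46)

Z_in ≈ 9.72 + j35.3 Ω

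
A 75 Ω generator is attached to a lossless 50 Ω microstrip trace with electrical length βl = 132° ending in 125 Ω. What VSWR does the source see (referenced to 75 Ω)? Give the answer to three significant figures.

tan(βl) = -1.11
Z_in = Z_0·(Z_L + jZ_0·tanβl)/(Z_0 + jZ_L·tanβl) = 32.1 + j33.5 Ω
Γ_s = (Z_in − Z_s)/(Z_in + Z_s) = (-42.9 + j33.5)/(107 + j33.5), |Γ_s| = 0.485
VSWR = (1 + |Γ_s|)/(1 − |Γ_s|)

VSWR ≈ 2.89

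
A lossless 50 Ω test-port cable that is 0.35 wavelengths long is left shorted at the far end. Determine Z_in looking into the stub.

Z_in ≈ −j68.8 Ω

βl = 2π × 0.35 = 126°
tan(βl) = -1.38
For a shorted stub, Z_in = jZ_0·tan(βl)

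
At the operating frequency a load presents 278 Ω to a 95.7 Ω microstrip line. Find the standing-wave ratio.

Γ = (278 − 95.7)/(278 + 95.7) = 0.488
VSWR = (1 + 0.488)/(1 − 0.488)

VSWR ≈ 2.9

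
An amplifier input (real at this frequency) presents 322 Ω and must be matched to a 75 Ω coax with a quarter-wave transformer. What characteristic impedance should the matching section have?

Z_qwt = √(Z_0·R_L) = √(75 × 322) = √24150

Z_qwt ≈ 155 Ω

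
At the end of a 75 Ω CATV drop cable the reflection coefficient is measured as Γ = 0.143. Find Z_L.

Z_L ≈ 100 Ω

Z_L = Z_0·(1 + Γ)/(1 − Γ) = 75·(1.14)/(0.857)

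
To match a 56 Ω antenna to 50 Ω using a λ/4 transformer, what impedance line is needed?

Z_qwt ≈ 52.9 Ω

Z_qwt = √(Z_0·R_L) = √(50 × 56) = √2800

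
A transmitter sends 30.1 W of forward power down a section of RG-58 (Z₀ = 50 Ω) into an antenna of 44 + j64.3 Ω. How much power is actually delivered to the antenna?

P_delivered ≈ 20.4 W

|Γ| = |(-6 + j64.3)/(94 + j64.3)| = 0.567
|Γ|² = 0.322
P_refl = |Γ|²·P_inc = 9.68 W, P_del = (1 − |Γ|²)·P_inc = 20.4 W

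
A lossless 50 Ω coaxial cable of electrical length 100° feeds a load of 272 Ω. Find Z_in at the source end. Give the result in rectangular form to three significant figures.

tan(βl) = tan(100°) = -5.67
Z_in = Z_0·(Z_L + jZ_0·tanβl)/(Z_0 + jZ_L·tanβl)
     = 50·(272 − j284)/(50 − j1540)

Z_in ≈ 9.47 + j8.51 Ω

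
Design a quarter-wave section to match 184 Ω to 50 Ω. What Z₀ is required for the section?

Z_qwt = √(Z_0·R_L) = √(50 × 184) = √9200

Z_qwt ≈ 95.9 Ω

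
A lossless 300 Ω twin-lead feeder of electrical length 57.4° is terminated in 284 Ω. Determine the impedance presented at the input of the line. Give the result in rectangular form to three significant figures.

tan(βl) = tan(57.4°) = 1.56
Z_in = Z_0·(Z_L + jZ_0·tanβl)/(Z_0 + jZ_L·tanβl)
     = 300·(284 + j469)/(300 + j444)

Z_in ≈ 307 + j15.3 Ω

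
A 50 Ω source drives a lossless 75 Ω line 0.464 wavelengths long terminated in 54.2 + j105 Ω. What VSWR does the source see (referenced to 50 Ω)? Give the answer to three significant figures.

βl = 2π × 0.464 = 167°
tan(βl) = -0.23
Z_in = Z_0·(Z_L + jZ_0·tanβl)/(Z_0 + jZ_L·tanβl) = 32.1 + j70.4 Ω
Γ_s = (Z_in − Z_s)/(Z_in + Z_s) = (-17.9 + j70.4)/(82.1 + j70.4), |Γ_s| = 0.671
VSWR = (1 + |Γ_s|)/(1 − |Γ_s|)

VSWR ≈ 5.09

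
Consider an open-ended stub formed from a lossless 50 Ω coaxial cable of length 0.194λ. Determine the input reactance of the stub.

βl = 2π × 0.194 = 69.8°
tan(βl) = 2.72
For an open-ended stub, Z_in = −jZ_0·cot(βl) = −jZ_0/tan(βl)

X_in ≈ -18.4 Ω (capacitive)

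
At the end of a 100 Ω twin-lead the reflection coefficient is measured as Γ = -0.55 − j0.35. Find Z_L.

Z_L ≈ 22.8 − j27.7 Ω

Z_L = Z_0·(1 + Γ)/(1 − Γ) = 100·(0.45 − j0.35)/(1.55 + j0.35)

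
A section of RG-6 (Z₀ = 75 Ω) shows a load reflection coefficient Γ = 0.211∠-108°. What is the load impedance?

Z_L ≈ 61 − j25.6 Ω

Z_L = Z_0·(1 + Γ)/(1 − Γ) = 75·(0.935 − j0.201)/(1.07 + j0.201)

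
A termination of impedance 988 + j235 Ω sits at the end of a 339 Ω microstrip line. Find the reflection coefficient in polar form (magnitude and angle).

Γ = (Z_L − Z_0)/(Z_L + Z_0) = (649 + j235)/(1327 + j235)
|Γ| = 690/1350 = 0.512

Γ ≈ 0.512 ∠ 9.86°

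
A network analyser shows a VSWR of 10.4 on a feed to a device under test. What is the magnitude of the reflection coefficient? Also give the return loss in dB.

|Γ| ≈ 0.825; return loss ≈ 1.68 dB

|Γ| = (S − 1)/(S + 1) = (10.4 − 1)/(10.4 + 1) = 9.4/11.4
RL = −20·log₁₀|Γ| = −20·log₁₀(0.825)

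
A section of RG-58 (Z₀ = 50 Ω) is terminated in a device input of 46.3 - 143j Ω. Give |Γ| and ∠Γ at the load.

Γ ≈ 0.83 ∠ -35.4°

Γ = (Z_L − Z_0)/(Z_L + Z_0) = (-3.7 − j143)/(96.3 − j143)
|Γ| = 143/172 = 0.83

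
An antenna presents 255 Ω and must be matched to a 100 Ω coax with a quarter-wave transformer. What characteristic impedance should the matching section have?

Z_qwt = √(Z_0·R_L) = √(100 × 255) = √25500

Z_qwt ≈ 160 Ω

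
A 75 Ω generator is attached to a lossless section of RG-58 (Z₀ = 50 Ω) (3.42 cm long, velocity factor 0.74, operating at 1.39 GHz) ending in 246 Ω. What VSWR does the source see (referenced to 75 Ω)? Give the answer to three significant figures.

VSWR ≈ 7.18

λ = v/f = 0.74·c / 1.39 GHz = 0.16 m
βl = 2π·l/λ = 2π × 0.214 = 77.1°
tan(βl) = 4.36
Z_in = Z_0·(Z_L + jZ_0·tanβl)/(Z_0 + jZ_L·tanβl) = 10.7 − j11 Ω
Γ_s = (Z_in − Z_s)/(Z_in + Z_s) = (-64.3 − j11)/(85.7 − j11), |Γ_s| = 0.756
VSWR = (1 + |Γ_s|)/(1 − |Γ_s|)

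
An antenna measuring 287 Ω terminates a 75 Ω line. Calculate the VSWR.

VSWR ≈ 3.83

For a purely resistive load, VSWR = R_L/Z_0 or Z_0/R_L (whichever > 1) = 287/75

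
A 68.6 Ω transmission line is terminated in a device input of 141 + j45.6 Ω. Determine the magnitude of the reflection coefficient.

|Γ| ≈ 0.399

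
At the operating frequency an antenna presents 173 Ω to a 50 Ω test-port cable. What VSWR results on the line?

For a purely resistive load, VSWR = R_L/Z_0 or Z_0/R_L (whichever > 1) = 173/50

VSWR ≈ 3.46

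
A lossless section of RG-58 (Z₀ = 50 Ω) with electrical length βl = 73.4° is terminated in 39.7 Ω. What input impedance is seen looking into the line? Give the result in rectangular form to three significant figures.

Z_in ≈ 60.1 + j7.66 Ω

tan(βl) = tan(73.4°) = 3.35
Z_in = Z_0·(Z_L + jZ_0·tanβl)/(Z_0 + jZ_L·tanβl)
     = 50·(39.7 + j168)/(50 + j133)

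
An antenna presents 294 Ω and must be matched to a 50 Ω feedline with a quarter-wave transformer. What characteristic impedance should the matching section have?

Z_qwt ≈ 121 Ω

Z_qwt = √(Z_0·R_L) = √(50 × 294) = √14700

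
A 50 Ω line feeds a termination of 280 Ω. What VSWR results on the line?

VSWR ≈ 5.6

Γ = (280 − 50)/(280 + 50) = 0.697
VSWR = (1 + 0.697)/(1 − 0.697)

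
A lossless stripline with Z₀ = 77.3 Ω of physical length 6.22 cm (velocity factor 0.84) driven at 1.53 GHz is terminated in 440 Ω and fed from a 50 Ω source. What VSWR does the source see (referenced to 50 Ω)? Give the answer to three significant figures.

λ = v/f = 0.84·c / 1.53 GHz = 0.165 m
βl = 2π·l/λ = 2π × 0.378 = 136°
tan(βl) = -0.967
Z_in = Z_0·(Z_L + jZ_0·tanβl)/(Z_0 + jZ_L·tanβl) = 27.2 + j75 Ω
Γ_s = (Z_in − Z_s)/(Z_in + Z_s) = (-22.8 + j75)/(77.2 + j75), |Γ_s| = 0.728
VSWR = (1 + |Γ_s|)/(1 − |Γ_s|)

VSWR ≈ 6.36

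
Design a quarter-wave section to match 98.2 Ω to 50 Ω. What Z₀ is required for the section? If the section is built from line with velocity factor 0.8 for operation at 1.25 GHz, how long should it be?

Z_qwt = √(Z_0·R_L) = √(50 × 98.2) = √4910
λ = 0.8·c/f = 0.192 m, so l = λ/4 = 0.048 m

Z_qwt ≈ 70.1 Ω; length ≈ 4.8 cm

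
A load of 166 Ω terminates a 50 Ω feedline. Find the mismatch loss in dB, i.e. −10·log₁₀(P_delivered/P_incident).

Γ = (166 − 50)/(166 + 50) = 0.537
|Γ|² = 0.288, so P_del/P_inc = 1 − |Γ|² = 0.712
ML = −10·log₁₀(1 − |Γ|²)

mismatch loss ≈ 1.48 dB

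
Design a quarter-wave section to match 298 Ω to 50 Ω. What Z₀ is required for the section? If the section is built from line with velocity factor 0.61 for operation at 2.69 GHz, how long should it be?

Z_qwt ≈ 122 Ω; length ≈ 1.7 cm

Z_qwt = √(Z_0·R_L) = √(50 × 298) = √14900
λ = 0.61·c/f = 0.068 m, so l = λ/4 = 0.017 m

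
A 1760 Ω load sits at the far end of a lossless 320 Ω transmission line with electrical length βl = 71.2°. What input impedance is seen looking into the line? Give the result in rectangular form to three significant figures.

tan(βl) = tan(71.2°) = 2.94
Z_in = Z_0·(Z_L + jZ_0·tanβl)/(Z_0 + jZ_L·tanβl)
     = 320·(1760 + j940)/(320 + j5170)

Z_in ≈ 64.7 − j105 Ω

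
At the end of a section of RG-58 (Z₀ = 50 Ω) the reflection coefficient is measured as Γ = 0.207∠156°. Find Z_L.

Z_L = Z_0·(1 + Γ)/(1 − Γ) = 50·(0.811 + j0.0842)/(1.19 − j0.0842)

Z_L ≈ 33.7 + j5.92 Ω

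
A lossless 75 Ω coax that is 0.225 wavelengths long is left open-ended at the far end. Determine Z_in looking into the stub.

Z_in ≈ −j11.9 Ω

βl = 2π × 0.225 = 81°
tan(βl) = 6.31
For an open-ended stub, Z_in = −jZ_0·cot(βl) = −jZ_0/tan(βl)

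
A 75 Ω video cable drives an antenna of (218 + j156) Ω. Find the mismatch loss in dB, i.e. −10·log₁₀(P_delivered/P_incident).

mismatch loss ≈ 2.27 dB

Γ = (143 + j156)/(293 + j156), |Γ| = 0.638
|Γ|² = 0.406, so P_del/P_inc = 1 − |Γ|² = 0.594
ML = −10·log₁₀(1 − |Γ|²)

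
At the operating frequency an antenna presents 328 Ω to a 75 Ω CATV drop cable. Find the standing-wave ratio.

VSWR ≈ 4.37

Γ = (328 − 75)/(328 + 75) = 0.628
VSWR = (1 + 0.628)/(1 − 0.628)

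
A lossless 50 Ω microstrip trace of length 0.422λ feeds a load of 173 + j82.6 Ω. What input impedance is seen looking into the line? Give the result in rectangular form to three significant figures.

βl = 2π × 0.422 = 152°
tan(βl) = tan(152°) = -0.534
Z_in = Z_0·(Z_L + jZ_0·tanβl)/(Z_0 + jZ_L·tanβl)
     = 50·(173 + j55.9)/(94.1 − j92.3)

Z_in ≈ 32 + j61.1 Ω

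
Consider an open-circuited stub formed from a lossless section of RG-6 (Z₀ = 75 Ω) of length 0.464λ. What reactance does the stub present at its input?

βl = 2π × 0.464 = 167°
tan(βl) = -0.23
For an open-circuited stub, Z_in = −jZ_0·cot(βl) = −jZ_0/tan(βl)

X_in ≈ 326 Ω (inductive)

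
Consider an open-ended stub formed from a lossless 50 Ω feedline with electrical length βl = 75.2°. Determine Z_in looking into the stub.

tan(βl) = 3.78
For an open-ended stub, Z_in = −jZ_0·cot(βl) = −jZ_0/tan(βl)

Z_in ≈ −j13.2 Ω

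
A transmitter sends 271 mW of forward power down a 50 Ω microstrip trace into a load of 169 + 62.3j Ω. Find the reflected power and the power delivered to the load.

|Γ| = |(119 + j62.3)/(219 + j62.3)| = 0.59
|Γ|² = 0.348
P_refl = |Γ|²·P_inc = 94.3 mW, P_del = (1 − |Γ|²)·P_inc = 177 mW

P_reflected ≈ 94.3 mW; P_delivered ≈ 177 mW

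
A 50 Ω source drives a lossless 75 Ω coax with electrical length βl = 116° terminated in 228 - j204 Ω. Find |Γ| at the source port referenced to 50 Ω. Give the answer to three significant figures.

tan(βl) = -2.05
Z_in = Z_0·(Z_L + jZ_0·tanβl)/(Z_0 + jZ_L·tanβl) = 19.8 + j51.1 Ω
Γ_s = (Z_in − Z_s)/(Z_in + Z_s) = (-30.2 + j51.1)/(69.8 + j51.1), |Γ_s| = 0.686

|Γ| ≈ 0.686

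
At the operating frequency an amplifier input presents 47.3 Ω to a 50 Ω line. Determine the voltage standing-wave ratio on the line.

VSWR ≈ 1.06

For a purely resistive load, VSWR = R_L/Z_0 or Z_0/R_L (whichever > 1) = 50/47.3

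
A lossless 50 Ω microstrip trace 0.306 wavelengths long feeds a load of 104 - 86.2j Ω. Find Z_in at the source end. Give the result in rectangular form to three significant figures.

βl = 2π × 0.306 = 110°
tan(βl) = tan(110°) = -2.72
Z_in = Z_0·(Z_L + jZ_0·tanβl)/(Z_0 + jZ_L·tanβl)
     = 50·(104 − j222)/(-185 − j283)

Z_in ≈ 19.1 + j30.8 Ω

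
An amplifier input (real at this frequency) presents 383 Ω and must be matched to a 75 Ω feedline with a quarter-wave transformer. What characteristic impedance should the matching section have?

Z_qwt = √(Z_0·R_L) = √(75 × 383) = √28720

Z_qwt ≈ 169 Ω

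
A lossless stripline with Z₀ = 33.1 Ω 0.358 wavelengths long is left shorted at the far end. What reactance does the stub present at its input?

X_in ≈ -41.1 Ω (capacitive)

βl = 2π × 0.358 = 129°
tan(βl) = -1.24
For a shorted stub, Z_in = jZ_0·tan(βl)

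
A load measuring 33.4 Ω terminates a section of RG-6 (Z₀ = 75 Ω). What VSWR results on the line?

For a purely resistive load, VSWR = R_L/Z_0 or Z_0/R_L (whichever > 1) = 75/33.4

VSWR ≈ 2.25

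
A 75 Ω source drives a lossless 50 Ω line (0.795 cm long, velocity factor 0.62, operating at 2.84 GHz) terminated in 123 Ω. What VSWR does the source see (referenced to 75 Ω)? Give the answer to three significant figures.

λ = v/f = 0.62·c / 2.84 GHz = 0.0655 m
βl = 2π·l/λ = 2π × 0.121 = 43.7°
tan(βl) = 0.956
Z_in = Z_0·(Z_L + jZ_0·tanβl)/(Z_0 + jZ_L·tanβl) = 36.1 − j37 Ω
Γ_s = (Z_in − Z_s)/(Z_in + Z_s) = (-38.9 − j37)/(111 − j37), |Γ_s| = 0.459
VSWR = (1 + |Γ_s|)/(1 − |Γ_s|)

VSWR ≈ 2.7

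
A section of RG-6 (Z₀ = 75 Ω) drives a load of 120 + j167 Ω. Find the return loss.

RL ≈ 3.43 dB

Γ = (45 + j167)/(195 + j167), |Γ| = 0.674
RL = −20·log₁₀|Γ| = −20·log₁₀(0.674)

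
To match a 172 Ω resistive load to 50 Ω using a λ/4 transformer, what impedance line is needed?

Z_qwt = √(Z_0·R_L) = √(50 × 172) = √8600

Z_qwt ≈ 92.7 Ω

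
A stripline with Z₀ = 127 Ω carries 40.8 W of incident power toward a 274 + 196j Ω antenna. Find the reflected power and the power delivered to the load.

|Γ| = |(147 + j196)/(401 + j196)| = 0.549
|Γ|² = 0.301
P_refl = |Γ|²·P_inc = 12.3 W, P_del = (1 − |Γ|²)·P_inc = 28.5 W

P_reflected ≈ 12.3 W; P_delivered ≈ 28.5 W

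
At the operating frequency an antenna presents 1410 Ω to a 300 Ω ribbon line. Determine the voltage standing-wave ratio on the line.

For a purely resistive load, VSWR = R_L/Z_0 or Z_0/R_L (whichever > 1) = 1410/300

VSWR ≈ 4.7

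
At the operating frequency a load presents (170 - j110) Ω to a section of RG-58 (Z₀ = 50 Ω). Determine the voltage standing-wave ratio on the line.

Γ = (Z_L − Z_0)/(Z_L + Z_0) = (120 − j110)/(220 − j110)
|Γ| = 163/246 = 0.662
VSWR = (1 + |Γ|)/(1 − |Γ|) = 1.66/0.338

VSWR ≈ 4.91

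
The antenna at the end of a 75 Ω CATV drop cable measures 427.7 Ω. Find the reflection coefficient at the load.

Γ = 0.702

Γ = (Z_L − Z_0)/(Z_L + Z_0) = (427.7 − 75)/(427.7 + 75) = 352.7/502.7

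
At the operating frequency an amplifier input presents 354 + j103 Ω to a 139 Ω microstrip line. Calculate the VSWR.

Γ = (Z_L − Z_0)/(Z_L + Z_0) = (215 + j103)/(493 + j103)
|Γ| = 238/504 = 0.473
VSWR = (1 + |Γ|)/(1 − |Γ|) = 1.47/0.527

VSWR ≈ 2.8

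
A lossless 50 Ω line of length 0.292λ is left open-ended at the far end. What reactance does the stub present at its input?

βl = 2π × 0.292 = 105°
tan(βl) = -3.7
For an open-ended stub, Z_in = −jZ_0·cot(βl) = −jZ_0/tan(βl)

X_in ≈ 13.5 Ω (inductive)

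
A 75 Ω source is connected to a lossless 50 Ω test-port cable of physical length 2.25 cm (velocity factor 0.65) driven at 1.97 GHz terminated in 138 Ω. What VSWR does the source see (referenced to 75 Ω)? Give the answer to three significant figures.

λ = v/f = 0.65·c / 1.97 GHz = 0.099 m
βl = 2π·l/λ = 2π × 0.227 = 81.8°
tan(βl) = 6.97
Z_in = Z_0·(Z_L + jZ_0·tanβl)/(Z_0 + jZ_L·tanβl) = 18.4 − j6.22 Ω
Γ_s = (Z_in − Z_s)/(Z_in + Z_s) = (-56.6 − j6.22)/(93.4 − j6.22), |Γ_s| = 0.608
VSWR = (1 + |Γ_s|)/(1 − |Γ_s|)

VSWR ≈ 4.1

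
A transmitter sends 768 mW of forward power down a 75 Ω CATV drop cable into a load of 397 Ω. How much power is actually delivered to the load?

Γ = (397 − 75)/(397 + 75) = 0.682
|Γ|² = 0.465
P_refl = |Γ|²·P_inc = 357 mW, P_del = (1 − |Γ|²)·P_inc = 411 mW

P_delivered ≈ 411 mW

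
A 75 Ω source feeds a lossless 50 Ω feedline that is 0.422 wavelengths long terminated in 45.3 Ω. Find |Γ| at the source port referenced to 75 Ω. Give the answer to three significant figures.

βl = 2π × 0.422 = 152°
tan(βl) = -0.534
Z_in = Z_0·(Z_L + jZ_0·tanβl)/(Z_0 + jZ_L·tanβl) = 47.2 − j3.87 Ω
Γ_s = (Z_in − Z_s)/(Z_in + Z_s) = (-27.8 − j3.87)/(122 − j3.87), |Γ_s| = 0.23

|Γ| ≈ 0.23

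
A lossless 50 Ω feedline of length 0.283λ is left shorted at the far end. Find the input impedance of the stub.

Z_in ≈ −j238 Ω

βl = 2π × 0.283 = 102°
tan(βl) = -4.75
For a shorted stub, Z_in = jZ_0·tan(βl)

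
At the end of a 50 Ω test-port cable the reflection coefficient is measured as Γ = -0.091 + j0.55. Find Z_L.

Z_L ≈ 23.1 + j36.8 Ω

Z_L = Z_0·(1 + Γ)/(1 − Γ) = 50·(0.909 + j0.55)/(1.09 − j0.55)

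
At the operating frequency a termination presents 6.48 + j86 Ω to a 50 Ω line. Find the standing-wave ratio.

VSWR ≈ 30.6

Γ = (Z_L − Z_0)/(Z_L + Z_0) = (-43.52 + j86)/(56.48 + j86)
|Γ| = 96.4/103 = 0.937
VSWR = (1 + |Γ|)/(1 − |Γ|) = 1.94/0.0632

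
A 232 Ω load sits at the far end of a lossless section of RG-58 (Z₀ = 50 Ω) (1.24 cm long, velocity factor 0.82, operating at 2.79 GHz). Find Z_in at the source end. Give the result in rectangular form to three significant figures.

Z_in ≈ 17.5 − j37.9 Ω

λ = v/f = 0.82·c / 2.79 GHz = 0.0882 m
βl = 2π·l/λ = 2π × 0.141 = 50.6°
tan(βl) = tan(50.6°) = 1.22
Z_in = Z_0·(Z_L + jZ_0·tanβl)/(Z_0 + jZ_L·tanβl)
     = 50·(232 + j60.9)/(50 + j283)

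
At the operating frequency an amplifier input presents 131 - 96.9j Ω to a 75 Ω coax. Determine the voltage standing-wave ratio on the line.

Γ = (Z_L − Z_0)/(Z_L + Z_0) = (56 − j96.9)/(206 − j96.9)
|Γ| = 112/228 = 0.492
VSWR = (1 + |Γ|)/(1 − |Γ|) = 1.49/0.508

VSWR ≈ 2.93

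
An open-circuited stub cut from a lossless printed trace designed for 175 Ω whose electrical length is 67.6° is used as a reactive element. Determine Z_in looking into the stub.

Z_in ≈ −j72.1 Ω

tan(βl) = 2.43
For an open-circuited stub, Z_in = −jZ_0·cot(βl) = −jZ_0/tan(βl)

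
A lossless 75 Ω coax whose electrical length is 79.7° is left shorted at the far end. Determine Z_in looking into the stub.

Z_in ≈ +j413 Ω

tan(βl) = 5.5
For a shorted stub, Z_in = jZ_0·tan(βl)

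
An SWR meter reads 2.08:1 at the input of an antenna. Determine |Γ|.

|Γ| ≈ 0.351

|Γ| = (S − 1)/(S + 1) = (2.08 − 1)/(2.08 + 1) = 1.08/3.08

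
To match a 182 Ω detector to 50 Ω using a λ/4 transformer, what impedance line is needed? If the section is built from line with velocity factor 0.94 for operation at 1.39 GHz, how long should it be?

Z_qwt ≈ 95.4 Ω; length ≈ 5.07 cm

Z_qwt = √(Z_0·R_L) = √(50 × 182) = √9100
λ = 0.94·c/f = 0.203 m, so l = λ/4 = 0.0507 m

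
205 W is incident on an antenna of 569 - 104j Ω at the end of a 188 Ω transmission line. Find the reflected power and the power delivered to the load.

|Γ| = |(381 − j104)/(757 − j104)| = 0.517
|Γ|² = 0.267
P_refl = |Γ|²·P_inc = 54.8 W, P_del = (1 − |Γ|²)·P_inc = 150 W

P_reflected ≈ 54.8 W; P_delivered ≈ 150 W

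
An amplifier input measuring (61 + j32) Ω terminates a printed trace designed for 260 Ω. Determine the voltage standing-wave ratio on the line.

VSWR ≈ 4.33

Γ = (Z_L − Z_0)/(Z_L + Z_0) = (-199 + j32)/(321 + j32)
|Γ| = 202/323 = 0.625
VSWR = (1 + |Γ|)/(1 − |Γ|) = 1.62/0.375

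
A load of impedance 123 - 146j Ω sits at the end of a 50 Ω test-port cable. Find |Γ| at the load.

Γ = (Z_L − Z_0)/(Z_L + Z_0) = (73 − j146)/(173 − j146)
|Γ| = 163/226

|Γ| ≈ 0.721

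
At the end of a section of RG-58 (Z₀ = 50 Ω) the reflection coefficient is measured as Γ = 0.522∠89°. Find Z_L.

Z_L = Z_0·(1 + Γ)/(1 − Γ) = 50·(1.01 + j0.522)/(0.991 − j0.522)

Z_L ≈ 29 + j41.6 Ω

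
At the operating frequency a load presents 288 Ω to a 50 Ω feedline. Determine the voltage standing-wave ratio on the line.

For a purely resistive load, VSWR = R_L/Z_0 or Z_0/R_L (whichever > 1) = 288/50

VSWR ≈ 5.76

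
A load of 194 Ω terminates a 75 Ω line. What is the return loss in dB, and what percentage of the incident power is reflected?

Γ = (194 − 75)/(194 + 75) = 0.442
RL = −20·log₁₀(0.442) = 7.08 dB
P_refl/P_inc = |Γ|² = 0.196

RL ≈ 7.08 dB; 19.6% of incident power reflected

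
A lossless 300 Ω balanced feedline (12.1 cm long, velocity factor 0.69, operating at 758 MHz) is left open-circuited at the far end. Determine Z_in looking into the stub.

λ = v/f = 0.69·c / 758 MHz = 0.273 m
βl = 2π·l/λ = 2π × 0.443 = 160°
tan(βl) = -0.374
For an open-circuited stub, Z_in = −jZ_0·cot(βl) = −jZ_0/tan(βl)

Z_in ≈ +j803 Ω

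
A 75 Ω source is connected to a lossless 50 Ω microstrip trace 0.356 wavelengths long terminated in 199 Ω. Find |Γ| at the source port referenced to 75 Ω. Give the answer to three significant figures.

βl = 2π × 0.356 = 128°
tan(βl) = -1.27
Z_in = Z_0·(Z_L + jZ_0·tanβl)/(Z_0 + jZ_L·tanβl) = 19.6 + j35.4 Ω
Γ_s = (Z_in − Z_s)/(Z_in + Z_s) = (-55.4 + j35.4)/(94.6 + j35.4), |Γ_s| = 0.652

|Γ| ≈ 0.652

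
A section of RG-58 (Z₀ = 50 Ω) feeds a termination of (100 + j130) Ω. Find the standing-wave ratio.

Γ = (Z_L − Z_0)/(Z_L + Z_0) = (50 + j130)/(150 + j130)
|Γ| = 139/198 = 0.702
VSWR = (1 + |Γ|)/(1 − |Γ|) = 1.7/0.298

VSWR ≈ 5.7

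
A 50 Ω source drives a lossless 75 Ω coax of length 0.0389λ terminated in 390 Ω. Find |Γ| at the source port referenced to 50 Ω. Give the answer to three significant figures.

βl = 2π × 0.0389 = 14°
tan(βl) = 0.249
Z_in = Z_0·(Z_L + jZ_0·tanβl)/(Z_0 + jZ_L·tanβl) = 154 − j182 Ω
Γ_s = (Z_in − Z_s)/(Z_in + Z_s) = (104 − j182)/(204 − j182), |Γ_s| = 0.766

|Γ| ≈ 0.766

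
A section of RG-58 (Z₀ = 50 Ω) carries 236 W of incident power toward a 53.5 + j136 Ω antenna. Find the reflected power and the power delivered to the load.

|Γ| = |(3.5 + j136)/(103.5 + j136)| = 0.796
|Γ|² = 0.634
P_refl = |Γ|²·P_inc = 150 W, P_del = (1 − |Γ|²)·P_inc = 86.5 W

P_reflected ≈ 150 W; P_delivered ≈ 86.5 W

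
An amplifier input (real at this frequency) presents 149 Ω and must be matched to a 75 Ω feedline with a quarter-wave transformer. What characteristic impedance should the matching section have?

Z_qwt ≈ 106 Ω

Z_qwt = √(Z_0·R_L) = √(75 × 149) = √11180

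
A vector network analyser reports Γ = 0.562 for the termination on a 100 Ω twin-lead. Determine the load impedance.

Z_L ≈ 357 Ω

Z_L = Z_0·(1 + Γ)/(1 − Γ) = 100·(1.56)/(0.438)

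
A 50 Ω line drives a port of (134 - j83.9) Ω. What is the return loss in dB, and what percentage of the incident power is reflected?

Γ = (84 − j83.9)/(184 − j83.9), |Γ| = 0.587
RL = −20·log₁₀(0.587) = 4.63 dB
P_refl/P_inc = |Γ|² = 0.345

RL ≈ 4.63 dB; 34.5% of incident power reflected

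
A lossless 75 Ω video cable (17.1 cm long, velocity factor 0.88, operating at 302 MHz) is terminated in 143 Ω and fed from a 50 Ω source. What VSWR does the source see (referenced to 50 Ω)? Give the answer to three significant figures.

VSWR ≈ 1.54

λ = v/f = 0.88·c / 302 MHz = 0.874 m
βl = 2π·l/λ = 2π × 0.196 = 70.4°
tan(βl) = 2.81
Z_in = Z_0·(Z_L + jZ_0·tanβl)/(Z_0 + jZ_L·tanβl) = 42.8 − j18.7 Ω
Γ_s = (Z_in − Z_s)/(Z_in + Z_s) = (-7.18 − j18.7)/(92.8 − j18.7), |Γ_s| = 0.211
VSWR = (1 + |Γ_s|)/(1 − |Γ_s|)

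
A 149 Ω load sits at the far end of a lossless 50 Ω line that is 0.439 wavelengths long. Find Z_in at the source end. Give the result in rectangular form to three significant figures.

Z_in ≈ 70.9 + j65 Ω

βl = 2π × 0.439 = 158°
tan(βl) = tan(158°) = -0.403
Z_in = Z_0·(Z_L + jZ_0·tanβl)/(Z_0 + jZ_L·tanβl)
     = 50·(149 − j20.2)/(50 − j60.1)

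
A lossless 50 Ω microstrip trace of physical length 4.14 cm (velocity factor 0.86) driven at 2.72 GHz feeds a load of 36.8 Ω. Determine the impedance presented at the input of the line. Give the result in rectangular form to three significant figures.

λ = v/f = 0.86·c / 2.72 GHz = 0.0949 m
βl = 2π·l/λ = 2π × 0.436 = 157°
tan(βl) = tan(157°) = -0.422
Z_in = Z_0·(Z_L + jZ_0·tanβl)/(Z_0 + jZ_L·tanβl)
     = 50·(36.8 − j21.1)/(50 − j15.5)

Z_in ≈ 39.5 − j8.82 Ω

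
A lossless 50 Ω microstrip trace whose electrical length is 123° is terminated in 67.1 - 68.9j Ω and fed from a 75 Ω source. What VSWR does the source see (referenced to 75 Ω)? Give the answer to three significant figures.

tan(βl) = -1.54
Z_in = Z_0·(Z_L + jZ_0·tanβl)/(Z_0 + jZ_L·tanβl) = 40.9 + j54.7 Ω
Γ_s = (Z_in − Z_s)/(Z_in + Z_s) = (-34.1 + j54.7)/(116 + j54.7), |Γ_s| = 0.503
VSWR = (1 + |Γ_s|)/(1 − |Γ_s|)

VSWR ≈ 3.02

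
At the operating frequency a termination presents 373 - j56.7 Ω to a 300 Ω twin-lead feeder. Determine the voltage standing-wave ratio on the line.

VSWR ≈ 1.32

Γ = (Z_L − Z_0)/(Z_L + Z_0) = (73 − j56.7)/(673 − j56.7)
|Γ| = 92.4/675 = 0.137
VSWR = (1 + |Γ|)/(1 − |Γ|) = 1.14/0.863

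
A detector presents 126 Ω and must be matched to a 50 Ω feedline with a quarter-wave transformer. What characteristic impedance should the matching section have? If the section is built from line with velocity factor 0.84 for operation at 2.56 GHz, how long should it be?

Z_qwt ≈ 79.4 Ω; length ≈ 2.46 cm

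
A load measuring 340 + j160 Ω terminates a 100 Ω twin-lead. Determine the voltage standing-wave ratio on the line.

Γ = (Z_L − Z_0)/(Z_L + Z_0) = (240 + j160)/(440 + j160)
|Γ| = 288/468 = 0.616
VSWR = (1 + |Γ|)/(1 − |Γ|) = 1.62/0.384

VSWR ≈ 4.21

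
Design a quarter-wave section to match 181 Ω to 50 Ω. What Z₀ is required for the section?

Z_qwt = √(Z_0·R_L) = √(50 × 181) = √9050

Z_qwt ≈ 95.1 Ω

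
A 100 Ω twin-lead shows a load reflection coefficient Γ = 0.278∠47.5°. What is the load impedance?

Z_L ≈ 132 + j58.4 Ω

Z_L = Z_0·(1 + Γ)/(1 − Γ) = 100·(1.19 + j0.205)/(0.812 − j0.205)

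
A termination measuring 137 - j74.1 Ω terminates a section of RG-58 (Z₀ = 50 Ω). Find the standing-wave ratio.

VSWR ≈ 3.63

Γ = (Z_L − Z_0)/(Z_L + Z_0) = (87 − j74.1)/(187 − j74.1)
|Γ| = 114/201 = 0.568
VSWR = (1 + |Γ|)/(1 − |Γ|) = 1.57/0.432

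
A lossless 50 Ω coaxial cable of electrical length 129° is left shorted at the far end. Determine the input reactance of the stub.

tan(βl) = -1.23
For a shorted stub, Z_in = jZ_0·tan(βl)

X_in ≈ -61.7 Ω (capacitive)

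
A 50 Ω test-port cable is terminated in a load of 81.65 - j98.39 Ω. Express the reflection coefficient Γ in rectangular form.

Γ = (Z_L − Z_0)/(Z_L + Z_0) = (31.65 − j98.39)/(131.7 − j98.39)

Γ ≈ 0.513 − j0.364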